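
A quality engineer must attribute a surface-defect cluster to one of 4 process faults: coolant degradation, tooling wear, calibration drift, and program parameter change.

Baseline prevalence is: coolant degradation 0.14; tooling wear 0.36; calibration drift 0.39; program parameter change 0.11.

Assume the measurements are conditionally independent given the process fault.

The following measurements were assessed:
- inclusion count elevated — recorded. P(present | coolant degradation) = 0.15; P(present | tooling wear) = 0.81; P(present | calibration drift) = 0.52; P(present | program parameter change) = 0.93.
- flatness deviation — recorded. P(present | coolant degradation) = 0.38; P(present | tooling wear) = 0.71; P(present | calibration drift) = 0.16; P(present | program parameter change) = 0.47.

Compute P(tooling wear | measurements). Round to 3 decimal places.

By Bayes' rule with conditional independence, the unnormalized weight for each hypothesis is prior × ∏ likelihoods:
  coolant degradation: 0.14 × 0.15 × 0.38 = 0.00798
  tooling wear: 0.36 × 0.81 × 0.71 = 0.20704
  calibration drift: 0.39 × 0.52 × 0.16 = 0.032448
  program parameter change: 0.11 × 0.93 × 0.47 = 0.048081
Marginal likelihood of the evidence = 0.29555.
P(tooling wear | evidence) = 0.20704 / 0.29555 ≈ 0.701.

0.701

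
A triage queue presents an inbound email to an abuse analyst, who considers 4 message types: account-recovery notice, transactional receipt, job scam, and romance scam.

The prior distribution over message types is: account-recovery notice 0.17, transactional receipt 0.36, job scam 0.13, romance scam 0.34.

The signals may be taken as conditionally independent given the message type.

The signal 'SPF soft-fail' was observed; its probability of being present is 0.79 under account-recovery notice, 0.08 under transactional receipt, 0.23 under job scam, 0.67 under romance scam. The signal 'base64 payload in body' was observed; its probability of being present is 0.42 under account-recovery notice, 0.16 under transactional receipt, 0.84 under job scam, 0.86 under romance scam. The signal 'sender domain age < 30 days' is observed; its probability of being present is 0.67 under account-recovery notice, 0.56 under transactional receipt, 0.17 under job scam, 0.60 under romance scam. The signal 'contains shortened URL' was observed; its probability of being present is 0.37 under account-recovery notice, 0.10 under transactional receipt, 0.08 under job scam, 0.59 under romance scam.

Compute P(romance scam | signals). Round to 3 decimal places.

By Bayes' rule with conditional independence, the unnormalized weight for each hypothesis is prior × ∏ likelihoods:
  account-recovery notice: 0.17 × 0.79 × 0.42 × 0.67 × 0.37 = 0.013983
  transactional receipt: 0.36 × 0.08 × 0.16 × 0.56 × 0.10 = 0.00025805
  job scam: 0.13 × 0.23 × 0.84 × 0.17 × 0.08 = 0.00034158
  romance scam: 0.34 × 0.67 × 0.86 × 0.60 × 0.59 = 0.069351
Marginal likelihood of the evidence = 0.083934.
P(romance scam | evidence) = 0.069351 / 0.083934 ≈ 0.826.

0.826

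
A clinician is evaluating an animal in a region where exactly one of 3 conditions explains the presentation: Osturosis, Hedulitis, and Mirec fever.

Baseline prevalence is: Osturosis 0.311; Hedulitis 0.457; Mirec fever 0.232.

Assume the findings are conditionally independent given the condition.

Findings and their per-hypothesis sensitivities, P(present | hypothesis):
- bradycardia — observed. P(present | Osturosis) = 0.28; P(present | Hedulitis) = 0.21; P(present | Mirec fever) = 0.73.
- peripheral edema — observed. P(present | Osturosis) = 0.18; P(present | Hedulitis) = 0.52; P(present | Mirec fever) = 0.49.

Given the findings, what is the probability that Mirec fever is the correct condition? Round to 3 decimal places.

0.559

For each hypothesis, the unnormalized posterior weight is prior × product of the finding likelihoods:
  Osturosis: 0.311 × 0.28 × 0.18 = 0.015674
  Hedulitis: 0.457 × 0.21 × 0.52 = 0.049904
  Mirec fever: 0.232 × 0.73 × 0.49 = 0.082986
Marginal likelihood of the evidence = 0.14857.
P(Mirec fever | evidence) = 0.082986 / 0.14857 ≈ 0.559.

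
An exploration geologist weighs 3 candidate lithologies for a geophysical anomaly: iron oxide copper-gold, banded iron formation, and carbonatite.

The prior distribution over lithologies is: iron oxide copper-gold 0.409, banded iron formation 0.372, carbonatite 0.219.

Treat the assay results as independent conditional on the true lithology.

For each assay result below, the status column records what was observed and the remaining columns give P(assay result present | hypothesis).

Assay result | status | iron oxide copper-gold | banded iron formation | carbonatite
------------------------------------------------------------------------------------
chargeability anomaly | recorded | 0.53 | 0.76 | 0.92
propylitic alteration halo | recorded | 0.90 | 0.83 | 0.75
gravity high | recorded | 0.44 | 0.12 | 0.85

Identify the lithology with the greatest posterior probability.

Multiply each prior by the joint likelihood of the assay result pattern:
  iron oxide copper-gold: 0.409 × 0.53 × 0.90 × 0.44 = 0.085841
  banded iron formation: 0.372 × 0.76 × 0.83 × 0.12 = 0.028159
  carbonatite: 0.219 × 0.92 × 0.75 × 0.85 = 0.12844
The unnormalized weights sum to 0.24244.
P(iron oxide copper-gold | evidence) ≈ 0.085841 / 0.24244 ≈ 0.354
P(banded iron formation | evidence) ≈ 0.028159 / 0.24244 ≈ 0.116
P(carbonatite | evidence) ≈ 0.12844 / 0.24244 ≈ 0.530
The largest is 0.530, so carbonatite is most probable.

carbonatite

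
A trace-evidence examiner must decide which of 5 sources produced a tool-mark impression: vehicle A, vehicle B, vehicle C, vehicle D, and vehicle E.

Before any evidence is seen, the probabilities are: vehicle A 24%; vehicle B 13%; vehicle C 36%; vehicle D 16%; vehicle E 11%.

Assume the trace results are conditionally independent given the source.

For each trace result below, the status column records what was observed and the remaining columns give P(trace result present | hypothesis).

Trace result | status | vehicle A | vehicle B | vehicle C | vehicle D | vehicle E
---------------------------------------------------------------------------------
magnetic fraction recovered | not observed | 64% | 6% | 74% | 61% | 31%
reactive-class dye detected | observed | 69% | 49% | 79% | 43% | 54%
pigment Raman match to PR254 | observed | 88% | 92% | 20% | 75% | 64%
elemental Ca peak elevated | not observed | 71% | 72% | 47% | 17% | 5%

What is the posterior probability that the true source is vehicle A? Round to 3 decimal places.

0.190

For each hypothesis, the unnormalized posterior weight is prior × product of the trace result likelihoods (using 1 − P(present | H) for each absent trace result):
  vehicle A: 0.24 × (1 − 0.64) × 0.69 × 0.88 × (1 − 0.71) = 0.015214
  vehicle B: 0.13 × (1 − 0.06) × 0.49 × 0.92 × (1 − 0.72) = 0.015425
  vehicle C: 0.36 × (1 − 0.74) × 0.79 × 0.20 × (1 − 0.47) = 0.0078381
  vehicle D: 0.16 × (1 − 0.61) × 0.43 × 0.75 × (1 − 0.17) = 0.016703
  vehicle E: 0.11 × (1 − 0.31) × 0.54 × 0.64 × (1 − 0.05) = 0.024919
The unnormalized weights sum to 0.080099.
P(vehicle A | evidence) = 0.015214 / 0.080099 ≈ 0.190.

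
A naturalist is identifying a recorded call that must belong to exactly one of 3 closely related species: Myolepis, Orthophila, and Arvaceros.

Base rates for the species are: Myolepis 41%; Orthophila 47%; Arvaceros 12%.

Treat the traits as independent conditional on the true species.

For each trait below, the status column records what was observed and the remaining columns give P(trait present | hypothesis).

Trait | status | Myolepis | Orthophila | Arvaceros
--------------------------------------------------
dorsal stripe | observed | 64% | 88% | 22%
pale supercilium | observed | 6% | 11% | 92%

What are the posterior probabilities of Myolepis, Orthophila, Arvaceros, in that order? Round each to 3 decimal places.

For each hypothesis, the unnormalized posterior weight is prior × product of the trait likelihoods:
  Myolepis: 0.41 × 0.64 × 0.06 = 0.015744
  Orthophila: 0.47 × 0.88 × 0.11 = 0.045496
  Arvaceros: 0.12 × 0.22 × 0.92 = 0.024288
Marginal likelihood of the evidence = 0.085528.
P(Myolepis | evidence) = 0.015744 / 0.085528 ≈ 0.184
P(Orthophila | evidence) = 0.045496 / 0.085528 ≈ 0.532
P(Arvaceros | evidence) = 0.024288 / 0.085528 ≈ 0.284

0.184, 0.532, 0.284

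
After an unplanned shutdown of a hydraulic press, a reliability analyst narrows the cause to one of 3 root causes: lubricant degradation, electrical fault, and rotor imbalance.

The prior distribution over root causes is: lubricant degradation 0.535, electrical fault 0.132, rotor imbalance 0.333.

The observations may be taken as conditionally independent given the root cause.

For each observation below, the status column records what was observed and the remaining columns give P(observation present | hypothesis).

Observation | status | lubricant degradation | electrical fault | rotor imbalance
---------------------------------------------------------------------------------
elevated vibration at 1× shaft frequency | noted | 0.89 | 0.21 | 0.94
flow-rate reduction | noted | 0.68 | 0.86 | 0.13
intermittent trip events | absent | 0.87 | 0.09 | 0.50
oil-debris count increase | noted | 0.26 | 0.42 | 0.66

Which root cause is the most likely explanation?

rotor imbalance

By Bayes' rule with conditional independence, the unnormalized weight for each hypothesis is prior × ∏ likelihoods (using 1 − P(present | H) for each absent observation):
  lubricant degradation: 0.535 × 0.89 × 0.68 × (1 − 0.87) × 0.26 = 0.010944
  electrical fault: 0.132 × 0.21 × 0.86 × (1 − 0.09) × 0.42 = 0.0091113
  rotor imbalance: 0.333 × 0.94 × 0.13 × (1 − 0.50) × 0.66 = 0.013429
Normalizing constant Z = 0.010944 + 0.0091113 + 0.013429 = 0.033484.
P(lubricant degradation | evidence) ≈ 0.010944 / 0.033484 ≈ 0.327
P(electrical fault | evidence) ≈ 0.0091113 / 0.033484 ≈ 0.272
P(rotor imbalance | evidence) ≈ 0.013429 / 0.033484 ≈ 0.401
The largest is 0.401, so rotor imbalance is most probable.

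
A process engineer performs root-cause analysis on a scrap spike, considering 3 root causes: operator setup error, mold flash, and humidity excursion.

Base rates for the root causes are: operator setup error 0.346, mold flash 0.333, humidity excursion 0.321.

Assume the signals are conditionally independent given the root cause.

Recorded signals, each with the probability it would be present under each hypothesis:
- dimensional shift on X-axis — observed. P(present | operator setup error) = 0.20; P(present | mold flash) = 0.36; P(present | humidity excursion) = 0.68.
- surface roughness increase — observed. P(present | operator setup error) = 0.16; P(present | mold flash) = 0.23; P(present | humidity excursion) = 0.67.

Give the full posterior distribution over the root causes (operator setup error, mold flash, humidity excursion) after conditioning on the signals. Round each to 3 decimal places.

0.060, 0.149, 0.791

By Bayes' rule with conditional independence, the unnormalized weight for each hypothesis is prior × ∏ likelihoods:
  operator setup error: 0.346 × 0.20 × 0.16 = 0.011072
  mold flash: 0.333 × 0.36 × 0.23 = 0.027572
  humidity excursion: 0.321 × 0.68 × 0.67 = 0.14625
Normalizing constant Z = 0.011072 + 0.027572 + 0.14625 = 0.18489.
P(operator setup error | evidence) = 0.011072 / 0.18489 ≈ 0.060
P(mold flash | evidence) = 0.027572 / 0.18489 ≈ 0.149
P(humidity excursion | evidence) = 0.14625 / 0.18489 ≈ 0.791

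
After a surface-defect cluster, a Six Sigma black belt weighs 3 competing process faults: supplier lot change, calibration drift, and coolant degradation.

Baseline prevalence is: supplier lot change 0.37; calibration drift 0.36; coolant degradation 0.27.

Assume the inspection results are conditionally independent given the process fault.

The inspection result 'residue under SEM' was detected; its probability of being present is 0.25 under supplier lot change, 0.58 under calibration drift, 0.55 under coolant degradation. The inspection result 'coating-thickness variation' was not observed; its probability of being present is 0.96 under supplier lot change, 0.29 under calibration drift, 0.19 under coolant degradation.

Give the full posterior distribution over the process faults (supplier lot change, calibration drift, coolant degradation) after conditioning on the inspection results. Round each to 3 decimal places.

0.014, 0.545, 0.442

For each hypothesis, the unnormalized posterior weight is prior × product of the inspection result likelihoods (using 1 − P(present | H) for each absent inspection result):
  supplier lot change: 0.37 × 0.25 × (1 − 0.96) = 0.0037
  calibration drift: 0.36 × 0.58 × (1 − 0.29) = 0.14825
  coolant degradation: 0.27 × 0.55 × (1 − 0.19) = 0.12029
The unnormalized weights sum to 0.27223.
P(supplier lot change | evidence) = 0.0037 / 0.27223 ≈ 0.014
P(calibration drift | evidence) = 0.14825 / 0.27223 ≈ 0.545
P(coolant degradation | evidence) = 0.12029 / 0.27223 ≈ 0.442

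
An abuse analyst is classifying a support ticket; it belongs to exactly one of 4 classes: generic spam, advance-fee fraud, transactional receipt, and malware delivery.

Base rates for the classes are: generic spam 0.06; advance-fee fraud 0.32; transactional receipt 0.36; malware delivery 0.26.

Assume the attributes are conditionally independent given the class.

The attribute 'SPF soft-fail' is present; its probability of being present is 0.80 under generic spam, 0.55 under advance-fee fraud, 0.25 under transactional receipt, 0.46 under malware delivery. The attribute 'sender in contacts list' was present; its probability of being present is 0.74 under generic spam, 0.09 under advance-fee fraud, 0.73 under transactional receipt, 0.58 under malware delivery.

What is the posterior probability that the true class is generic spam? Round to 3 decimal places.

By Bayes' rule with conditional independence, the unnormalized weight for each hypothesis is prior × ∏ likelihoods:
  generic spam: 0.06 × 0.80 × 0.74 = 0.03552
  advance-fee fraud: 0.32 × 0.55 × 0.09 = 0.01584
  transactional receipt: 0.36 × 0.25 × 0.73 = 0.0657
  malware delivery: 0.26 × 0.46 × 0.58 = 0.069368
Marginal likelihood of the evidence = 0.18643.
P(generic spam | evidence) = 0.03552 / 0.18643 ≈ 0.191.

0.191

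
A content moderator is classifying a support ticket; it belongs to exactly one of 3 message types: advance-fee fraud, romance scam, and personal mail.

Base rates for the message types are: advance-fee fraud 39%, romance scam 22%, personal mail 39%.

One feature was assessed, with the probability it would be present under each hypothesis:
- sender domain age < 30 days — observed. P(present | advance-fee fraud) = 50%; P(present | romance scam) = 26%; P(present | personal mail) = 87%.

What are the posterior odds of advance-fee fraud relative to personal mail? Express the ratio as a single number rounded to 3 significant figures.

Unnormalized posterior weight (prior times the feature likelihood) for each of the two hypotheses:
  advance-fee fraud: 0.39 × 0.50 = 0.195
  personal mail: 0.39 × 0.87 = 0.3393
Odds(advance-fee fraud : personal mail) = 0.195 / 0.3393 ≈ 0.575.

0.575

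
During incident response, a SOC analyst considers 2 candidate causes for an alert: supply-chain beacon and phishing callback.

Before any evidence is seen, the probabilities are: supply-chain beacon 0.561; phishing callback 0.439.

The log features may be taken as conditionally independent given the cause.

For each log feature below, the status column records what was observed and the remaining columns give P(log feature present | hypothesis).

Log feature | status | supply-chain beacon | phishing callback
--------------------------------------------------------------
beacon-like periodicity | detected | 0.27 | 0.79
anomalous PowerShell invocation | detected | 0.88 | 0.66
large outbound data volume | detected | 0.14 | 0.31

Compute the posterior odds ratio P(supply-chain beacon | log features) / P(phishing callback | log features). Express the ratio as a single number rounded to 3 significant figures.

Unnormalized posterior weight (prior times the log feature likelihoods) for each of the two hypotheses:
  supply-chain beacon: 0.561 × 0.27 × 0.88 × 0.14 = 0.018661
  phishing callback: 0.439 × 0.79 × 0.66 × 0.31 = 0.070957
Posterior odds = 0.018661 / 0.070957 ≈ 0.263.

0.263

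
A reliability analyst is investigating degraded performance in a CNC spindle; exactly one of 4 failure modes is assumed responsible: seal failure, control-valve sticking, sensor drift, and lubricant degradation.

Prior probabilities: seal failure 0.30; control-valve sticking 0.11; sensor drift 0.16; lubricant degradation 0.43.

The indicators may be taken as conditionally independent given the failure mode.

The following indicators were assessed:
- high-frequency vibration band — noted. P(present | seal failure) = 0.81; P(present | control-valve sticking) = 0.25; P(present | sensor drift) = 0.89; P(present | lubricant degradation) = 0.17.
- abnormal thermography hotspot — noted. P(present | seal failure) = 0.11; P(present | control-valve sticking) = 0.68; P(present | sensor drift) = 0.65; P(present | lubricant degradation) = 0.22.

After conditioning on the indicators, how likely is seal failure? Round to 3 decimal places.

0.173

Multiply each prior by the joint likelihood of the indicator pattern:
  seal failure: 0.30 × 0.81 × 0.11 = 0.02673
  control-valve sticking: 0.11 × 0.25 × 0.68 = 0.0187
  sensor drift: 0.16 × 0.89 × 0.65 = 0.09256
  lubricant degradation: 0.43 × 0.17 × 0.22 = 0.016082
Marginal likelihood of the evidence = 0.15407.
P(seal failure | evidence) = 0.02673 / 0.15407 ≈ 0.173.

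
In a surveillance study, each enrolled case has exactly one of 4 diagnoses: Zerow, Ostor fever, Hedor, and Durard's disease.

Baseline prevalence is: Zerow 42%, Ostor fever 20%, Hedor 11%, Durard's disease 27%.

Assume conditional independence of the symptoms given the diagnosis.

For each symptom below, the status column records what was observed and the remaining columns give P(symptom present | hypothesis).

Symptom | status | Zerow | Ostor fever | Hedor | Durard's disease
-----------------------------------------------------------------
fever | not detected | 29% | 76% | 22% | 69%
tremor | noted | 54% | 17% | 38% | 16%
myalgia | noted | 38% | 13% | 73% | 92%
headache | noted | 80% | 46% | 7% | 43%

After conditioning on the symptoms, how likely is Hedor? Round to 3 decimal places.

For each hypothesis, the unnormalized posterior weight is prior × product of the symptom likelihoods (using 1 − P(present | H) for each absent symptom):
  Zerow: 0.42 × (1 − 0.29) × 0.54 × 0.38 × 0.80 = 0.048953
  Ostor fever: 0.20 × (1 − 0.76) × 0.17 × 0.13 × 0.46 = 0.00048797
  Hedor: 0.11 × (1 − 0.22) × 0.38 × 0.73 × 0.07 = 0.0016661
  Durard's disease: 0.27 × (1 − 0.69) × 0.16 × 0.92 × 0.43 = 0.0052979
The unnormalized weights sum to 0.056404.
P(Hedor | evidence) = 0.0016661 / 0.056404 ≈ 0.030.

0.030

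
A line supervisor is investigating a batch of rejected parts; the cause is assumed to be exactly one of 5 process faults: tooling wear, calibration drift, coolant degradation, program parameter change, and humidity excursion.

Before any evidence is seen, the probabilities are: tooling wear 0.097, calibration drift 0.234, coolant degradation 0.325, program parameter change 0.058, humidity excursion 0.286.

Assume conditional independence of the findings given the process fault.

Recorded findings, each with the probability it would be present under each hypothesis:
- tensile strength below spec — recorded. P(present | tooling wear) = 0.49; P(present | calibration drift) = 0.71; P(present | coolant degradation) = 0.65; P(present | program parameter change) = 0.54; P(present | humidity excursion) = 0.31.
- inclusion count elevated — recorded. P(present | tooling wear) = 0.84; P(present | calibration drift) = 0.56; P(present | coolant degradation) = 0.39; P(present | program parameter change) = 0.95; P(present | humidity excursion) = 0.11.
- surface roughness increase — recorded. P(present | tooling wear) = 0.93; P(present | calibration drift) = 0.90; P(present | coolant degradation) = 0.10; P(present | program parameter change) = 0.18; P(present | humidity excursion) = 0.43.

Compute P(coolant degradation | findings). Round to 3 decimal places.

0.059

For each hypothesis, the unnormalized posterior weight is prior × product of the finding likelihoods:
  tooling wear: 0.097 × 0.49 × 0.84 × 0.93 = 0.03713
  calibration drift: 0.234 × 0.71 × 0.56 × 0.90 = 0.083735
  coolant degradation: 0.325 × 0.65 × 0.39 × 0.10 = 0.0082388
  program parameter change: 0.058 × 0.54 × 0.95 × 0.18 = 0.0053557
  humidity excursion: 0.286 × 0.31 × 0.11 × 0.43 = 0.0041936
The unnormalized weights sum to 0.13865.
P(coolant degradation | evidence) = 0.0082388 / 0.13865 ≈ 0.059.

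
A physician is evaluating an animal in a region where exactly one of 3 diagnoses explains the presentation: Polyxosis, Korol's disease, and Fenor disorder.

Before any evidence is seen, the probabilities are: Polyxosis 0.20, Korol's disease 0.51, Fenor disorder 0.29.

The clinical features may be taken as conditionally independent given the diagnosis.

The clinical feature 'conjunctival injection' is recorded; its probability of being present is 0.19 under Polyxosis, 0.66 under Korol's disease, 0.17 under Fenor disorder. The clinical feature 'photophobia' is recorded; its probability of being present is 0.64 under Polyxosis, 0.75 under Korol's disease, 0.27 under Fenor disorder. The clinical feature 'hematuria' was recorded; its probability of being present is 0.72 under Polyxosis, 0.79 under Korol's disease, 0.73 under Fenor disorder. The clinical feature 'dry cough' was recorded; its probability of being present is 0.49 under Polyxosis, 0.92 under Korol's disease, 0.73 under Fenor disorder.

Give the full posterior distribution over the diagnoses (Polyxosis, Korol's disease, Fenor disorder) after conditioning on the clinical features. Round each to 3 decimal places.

0.043, 0.921, 0.036

Multiply each prior by the joint likelihood of the clinical feature pattern:
  Polyxosis: 0.20 × 0.19 × 0.64 × 0.72 × 0.49 = 0.0085801
  Korol's disease: 0.51 × 0.66 × 0.75 × 0.79 × 0.92 = 0.18348
  Fenor disorder: 0.29 × 0.17 × 0.27 × 0.73 × 0.73 = 0.0070934
Marginal likelihood of the evidence = 0.19915.
P(Polyxosis | evidence) = 0.0085801 / 0.19915 ≈ 0.043
P(Korol's disease | evidence) = 0.18348 / 0.19915 ≈ 0.921
P(Fenor disorder | evidence) = 0.0070934 / 0.19915 ≈ 0.036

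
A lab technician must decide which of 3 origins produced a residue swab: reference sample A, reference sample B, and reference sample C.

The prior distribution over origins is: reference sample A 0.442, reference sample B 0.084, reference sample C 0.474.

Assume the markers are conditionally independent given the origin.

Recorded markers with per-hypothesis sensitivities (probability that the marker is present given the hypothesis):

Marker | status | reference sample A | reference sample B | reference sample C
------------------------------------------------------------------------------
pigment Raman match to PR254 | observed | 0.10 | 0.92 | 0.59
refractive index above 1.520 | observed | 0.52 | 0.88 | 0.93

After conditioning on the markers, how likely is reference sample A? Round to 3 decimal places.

Multiply each prior by the joint likelihood of the marker pattern:
  reference sample A: 0.442 × 0.10 × 0.52 = 0.022984
  reference sample B: 0.084 × 0.92 × 0.88 = 0.068006
  reference sample C: 0.474 × 0.59 × 0.93 = 0.26008
Normalizing constant Z = 0.022984 + 0.068006 + 0.26008 = 0.35107.
P(reference sample A | evidence) = 0.022984 / 0.35107 ≈ 0.065.

0.065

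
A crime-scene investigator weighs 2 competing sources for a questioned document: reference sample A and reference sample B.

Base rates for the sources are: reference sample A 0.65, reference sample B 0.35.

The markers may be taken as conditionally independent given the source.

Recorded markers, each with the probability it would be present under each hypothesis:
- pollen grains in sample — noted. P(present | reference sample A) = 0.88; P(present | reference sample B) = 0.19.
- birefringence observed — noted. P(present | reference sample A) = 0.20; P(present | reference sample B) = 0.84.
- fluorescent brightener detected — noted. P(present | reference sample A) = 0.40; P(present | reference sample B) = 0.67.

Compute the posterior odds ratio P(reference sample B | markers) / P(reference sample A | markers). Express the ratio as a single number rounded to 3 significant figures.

The normalizing constant cancels in an odds ratio, so compute prior × likelihood for the two hypotheses only:
  reference sample B: 0.35 × 0.19 × 0.84 × 0.67 = 0.037426
  reference sample A: 0.65 × 0.88 × 0.20 × 0.40 = 0.04576
Posterior odds = 0.037426 / 0.04576 ≈ 0.818.

0.818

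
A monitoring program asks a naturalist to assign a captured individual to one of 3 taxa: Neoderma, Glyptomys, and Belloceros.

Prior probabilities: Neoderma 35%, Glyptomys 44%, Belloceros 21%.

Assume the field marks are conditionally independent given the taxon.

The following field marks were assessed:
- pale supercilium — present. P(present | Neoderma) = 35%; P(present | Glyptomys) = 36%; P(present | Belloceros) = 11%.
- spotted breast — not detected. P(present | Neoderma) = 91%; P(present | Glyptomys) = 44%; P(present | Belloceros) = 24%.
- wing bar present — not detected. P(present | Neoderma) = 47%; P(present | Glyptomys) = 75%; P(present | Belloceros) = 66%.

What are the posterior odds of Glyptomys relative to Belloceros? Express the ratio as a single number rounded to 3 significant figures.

Posterior odds equal prior odds times the likelihood ratio; only the two competing hypotheses matter (using 1 − P(present | H) for each absent field mark).
  Glyptomys: 0.44 × 0.36 × (1 − 0.44) × (1 − 0.75) = 0.022176
  Belloceros: 0.21 × 0.11 × (1 − 0.24) × (1 − 0.66) = 0.005969
Posterior odds = 0.022176 / 0.005969 ≈ 3.72.

3.72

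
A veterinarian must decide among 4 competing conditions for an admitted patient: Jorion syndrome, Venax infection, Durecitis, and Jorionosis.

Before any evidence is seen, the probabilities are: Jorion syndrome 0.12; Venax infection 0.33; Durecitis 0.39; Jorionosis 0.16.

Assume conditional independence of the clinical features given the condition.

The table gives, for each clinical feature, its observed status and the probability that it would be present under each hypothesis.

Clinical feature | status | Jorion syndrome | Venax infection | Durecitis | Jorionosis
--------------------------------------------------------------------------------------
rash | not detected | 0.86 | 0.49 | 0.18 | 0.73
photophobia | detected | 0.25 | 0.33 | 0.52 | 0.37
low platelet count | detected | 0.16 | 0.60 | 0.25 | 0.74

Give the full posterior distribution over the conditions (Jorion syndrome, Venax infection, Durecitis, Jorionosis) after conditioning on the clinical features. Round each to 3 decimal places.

0.008, 0.381, 0.476, 0.135

For each hypothesis, the unnormalized posterior weight is prior × product of the clinical feature likelihoods (using 1 − P(present | H) for each absent clinical feature):
  Jorion syndrome: 0.12 × (1 − 0.86) × 0.25 × 0.16 = 0.000672
  Venax infection: 0.33 × (1 − 0.49) × 0.33 × 0.60 = 0.033323
  Durecitis: 0.39 × (1 − 0.18) × 0.52 × 0.25 = 0.041574
  Jorionosis: 0.16 × (1 − 0.73) × 0.37 × 0.74 = 0.011828
Normalizing constant Z = 0.000672 + 0.033323 + 0.041574 + 0.011828 = 0.087398.
P(Jorion syndrome | evidence) = 0.000672 / 0.087398 ≈ 0.008
P(Venax infection | evidence) = 0.033323 / 0.087398 ≈ 0.381
P(Durecitis | evidence) = 0.041574 / 0.087398 ≈ 0.476
P(Jorionosis | evidence) = 0.011828 / 0.087398 ≈ 0.135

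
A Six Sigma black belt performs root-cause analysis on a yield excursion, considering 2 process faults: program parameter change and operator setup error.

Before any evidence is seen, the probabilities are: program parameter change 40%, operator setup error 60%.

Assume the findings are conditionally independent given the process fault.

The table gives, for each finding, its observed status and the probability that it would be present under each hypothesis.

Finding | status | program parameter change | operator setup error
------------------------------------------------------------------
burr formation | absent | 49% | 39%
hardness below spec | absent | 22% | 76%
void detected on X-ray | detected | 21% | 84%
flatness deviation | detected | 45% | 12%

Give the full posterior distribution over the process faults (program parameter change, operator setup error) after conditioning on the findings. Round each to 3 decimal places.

0.629, 0.371

Multiply each prior by the joint likelihood of the evidence pattern (using 1 − P(present | H) for each absent finding):
  program parameter change: 0.40 × (1 − 0.49) × (1 − 0.22) × 0.21 × 0.45 = 0.015037
  operator setup error: 0.60 × (1 − 0.39) × (1 − 0.76) × 0.84 × 0.12 = 0.0088543
Marginal likelihood of the evidence = 0.023891.
P(program parameter change | evidence) = 0.015037 / 0.023891 ≈ 0.629
P(operator setup error | evidence) = 0.0088543 / 0.023891 ≈ 0.371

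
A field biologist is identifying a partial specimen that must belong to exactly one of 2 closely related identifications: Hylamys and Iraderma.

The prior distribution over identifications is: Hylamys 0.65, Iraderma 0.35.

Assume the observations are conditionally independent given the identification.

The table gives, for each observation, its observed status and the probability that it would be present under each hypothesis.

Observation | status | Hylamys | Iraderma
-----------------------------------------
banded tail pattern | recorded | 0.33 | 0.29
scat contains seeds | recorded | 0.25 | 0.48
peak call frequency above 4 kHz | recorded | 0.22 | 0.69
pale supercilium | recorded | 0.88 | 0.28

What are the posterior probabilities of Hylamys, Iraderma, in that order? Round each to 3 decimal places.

Multiply each prior by the joint likelihood of the evidence pattern:
  Hylamys: 0.65 × 0.33 × 0.25 × 0.22 × 0.88 = 0.010382
  Iraderma: 0.35 × 0.29 × 0.48 × 0.69 × 0.28 = 0.0094127
The unnormalized weights sum to 0.019795.
P(Hylamys | evidence) = 0.010382 / 0.019795 ≈ 0.524
P(Iraderma | evidence) = 0.0094127 / 0.019795 ≈ 0.476

0.524, 0.476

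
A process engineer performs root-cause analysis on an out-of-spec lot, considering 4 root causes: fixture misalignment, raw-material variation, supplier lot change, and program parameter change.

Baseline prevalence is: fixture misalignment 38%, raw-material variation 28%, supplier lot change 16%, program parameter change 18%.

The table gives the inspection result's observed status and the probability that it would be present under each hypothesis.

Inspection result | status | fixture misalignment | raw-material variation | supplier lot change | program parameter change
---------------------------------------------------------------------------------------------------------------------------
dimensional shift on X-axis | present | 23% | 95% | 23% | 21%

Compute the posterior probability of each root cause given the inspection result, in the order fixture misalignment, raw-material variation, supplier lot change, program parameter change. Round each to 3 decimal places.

For each hypothesis, the unnormalized posterior weight is prior × likelihood:
  fixture misalignment: 0.38 × 0.23 = 0.0874
  raw-material variation: 0.28 × 0.95 = 0.266
  supplier lot change: 0.16 × 0.23 = 0.0368
  program parameter change: 0.18 × 0.21 = 0.0378
Marginal likelihood of the evidence = 0.428.
P(fixture misalignment | evidence) = 0.0874 / 0.428 ≈ 0.204
P(raw-material variation | evidence) = 0.266 / 0.428 ≈ 0.621
P(supplier lot change | evidence) = 0.0368 / 0.428 ≈ 0.086
P(program parameter change | evidence) = 0.0378 / 0.428 ≈ 0.088

0.204, 0.621, 0.086, 0.088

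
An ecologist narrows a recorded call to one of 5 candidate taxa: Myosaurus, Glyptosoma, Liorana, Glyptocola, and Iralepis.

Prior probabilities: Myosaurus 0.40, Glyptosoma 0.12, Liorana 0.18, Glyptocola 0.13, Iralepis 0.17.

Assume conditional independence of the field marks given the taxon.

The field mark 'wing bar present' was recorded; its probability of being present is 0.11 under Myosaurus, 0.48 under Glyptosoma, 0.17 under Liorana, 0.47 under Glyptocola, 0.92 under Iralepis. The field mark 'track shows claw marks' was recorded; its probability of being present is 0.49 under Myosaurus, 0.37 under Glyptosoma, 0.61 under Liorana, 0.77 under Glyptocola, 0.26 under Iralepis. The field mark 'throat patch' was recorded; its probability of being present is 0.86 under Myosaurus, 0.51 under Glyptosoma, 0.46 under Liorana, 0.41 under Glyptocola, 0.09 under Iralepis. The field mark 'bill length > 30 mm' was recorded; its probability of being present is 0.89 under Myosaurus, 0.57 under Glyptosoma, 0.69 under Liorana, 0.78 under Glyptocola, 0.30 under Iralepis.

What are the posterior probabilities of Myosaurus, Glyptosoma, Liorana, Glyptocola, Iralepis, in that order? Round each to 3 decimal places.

Multiply each prior by the joint likelihood of the field mark pattern:
  Myosaurus: 0.40 × 0.11 × 0.49 × 0.86 × 0.89 = 0.016502
  Glyptosoma: 0.12 × 0.48 × 0.37 × 0.51 × 0.57 = 0.0061954
  Liorana: 0.18 × 0.17 × 0.61 × 0.46 × 0.69 = 0.0059246
  Glyptocola: 0.13 × 0.47 × 0.77 × 0.41 × 0.78 = 0.015046
  Iralepis: 0.17 × 0.92 × 0.26 × 0.09 × 0.30 = 0.0010979
Marginal likelihood of the evidence = 0.044766.
P(Myosaurus | evidence) = 0.016502 / 0.044766 ≈ 0.369
P(Glyptosoma | evidence) = 0.0061954 / 0.044766 ≈ 0.138
P(Liorana | evidence) = 0.0059246 / 0.044766 ≈ 0.132
P(Glyptocola | evidence) = 0.015046 / 0.044766 ≈ 0.336
P(Iralepis | evidence) = 0.0010979 / 0.044766 ≈ 0.025

0.369, 0.138, 0.132, 0.336, 0.025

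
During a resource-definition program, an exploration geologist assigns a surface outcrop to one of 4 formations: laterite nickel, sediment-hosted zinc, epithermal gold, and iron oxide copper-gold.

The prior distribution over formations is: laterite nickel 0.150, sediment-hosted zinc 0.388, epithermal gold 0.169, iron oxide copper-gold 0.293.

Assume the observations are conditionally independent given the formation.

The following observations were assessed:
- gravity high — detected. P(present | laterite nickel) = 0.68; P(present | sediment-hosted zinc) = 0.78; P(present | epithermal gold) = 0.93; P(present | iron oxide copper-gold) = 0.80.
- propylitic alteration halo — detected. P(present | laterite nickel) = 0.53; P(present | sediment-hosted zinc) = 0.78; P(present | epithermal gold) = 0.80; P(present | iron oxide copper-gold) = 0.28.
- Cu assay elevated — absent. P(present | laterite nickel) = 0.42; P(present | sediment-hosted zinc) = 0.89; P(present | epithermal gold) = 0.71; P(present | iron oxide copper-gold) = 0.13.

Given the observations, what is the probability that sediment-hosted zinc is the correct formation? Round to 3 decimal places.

Multiply each prior by the joint likelihood of the evidence pattern (using 1 − P(present | H) for each absent observation):
  laterite nickel: 0.150 × 0.68 × 0.53 × (1 − 0.42) = 0.031355
  sediment-hosted zinc: 0.388 × 0.78 × 0.78 × (1 − 0.89) = 0.025967
  epithermal gold: 0.169 × 0.93 × 0.80 × (1 − 0.71) = 0.036463
  iron oxide copper-gold: 0.293 × 0.80 × 0.28 × (1 − 0.13) = 0.0571
Normalizing constant Z = 0.031355 + 0.025967 + 0.036463 + 0.0571 = 0.15088.
P(sediment-hosted zinc | evidence) = 0.025967 / 0.15088 ≈ 0.172.

0.172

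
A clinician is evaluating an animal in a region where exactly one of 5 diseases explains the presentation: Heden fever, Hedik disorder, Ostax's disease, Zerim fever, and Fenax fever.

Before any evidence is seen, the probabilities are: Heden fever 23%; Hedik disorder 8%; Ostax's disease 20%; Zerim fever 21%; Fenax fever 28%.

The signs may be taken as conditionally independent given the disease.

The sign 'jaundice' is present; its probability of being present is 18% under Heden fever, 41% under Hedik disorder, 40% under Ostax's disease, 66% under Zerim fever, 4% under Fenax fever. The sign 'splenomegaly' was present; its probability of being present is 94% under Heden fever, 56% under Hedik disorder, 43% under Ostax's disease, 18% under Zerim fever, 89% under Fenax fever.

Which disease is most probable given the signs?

By Bayes' rule with conditional independence, the unnormalized weight for each hypothesis is prior × ∏ likelihoods:
  Heden fever: 0.23 × 0.18 × 0.94 = 0.038916
  Hedik disorder: 0.08 × 0.41 × 0.56 = 0.018368
  Ostax's disease: 0.20 × 0.40 × 0.43 = 0.0344
  Zerim fever: 0.21 × 0.66 × 0.18 = 0.024948
  Fenax fever: 0.28 × 0.04 × 0.89 = 0.009968
The unnormalized weights sum to 0.1266.
P(Heden fever | evidence) ≈ 0.038916 / 0.1266 ≈ 0.307
P(Hedik disorder | evidence) ≈ 0.018368 / 0.1266 ≈ 0.145
P(Ostax's disease | evidence) ≈ 0.0344 / 0.1266 ≈ 0.272
P(Zerim fever | evidence) ≈ 0.024948 / 0.1266 ≈ 0.197
P(Fenax fever | evidence) ≈ 0.009968 / 0.1266 ≈ 0.079
The largest is 0.307, so Heden fever is most probable.

Heden fever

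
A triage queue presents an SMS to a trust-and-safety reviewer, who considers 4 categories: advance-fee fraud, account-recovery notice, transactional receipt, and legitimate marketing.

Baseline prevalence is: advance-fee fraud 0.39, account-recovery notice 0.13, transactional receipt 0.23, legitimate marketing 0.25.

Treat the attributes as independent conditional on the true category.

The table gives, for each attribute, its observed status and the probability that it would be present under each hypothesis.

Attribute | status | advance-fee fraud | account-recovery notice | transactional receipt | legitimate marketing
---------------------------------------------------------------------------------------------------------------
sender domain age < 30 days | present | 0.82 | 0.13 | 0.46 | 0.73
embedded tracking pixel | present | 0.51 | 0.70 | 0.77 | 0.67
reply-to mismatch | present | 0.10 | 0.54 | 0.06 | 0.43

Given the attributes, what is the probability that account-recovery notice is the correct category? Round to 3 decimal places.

By Bayes' rule with conditional independence, the unnormalized weight for each hypothesis is prior × ∏ likelihoods:
  advance-fee fraud: 0.39 × 0.82 × 0.51 × 0.10 = 0.01631
  account-recovery notice: 0.13 × 0.13 × 0.70 × 0.54 = 0.0063882
  transactional receipt: 0.23 × 0.46 × 0.77 × 0.06 = 0.004888
  legitimate marketing: 0.25 × 0.73 × 0.67 × 0.43 = 0.052578
Normalizing constant Z = 0.01631 + 0.0063882 + 0.004888 + 0.052578 = 0.080164.
P(account-recovery notice | evidence) = 0.0063882 / 0.080164 ≈ 0.080.

0.080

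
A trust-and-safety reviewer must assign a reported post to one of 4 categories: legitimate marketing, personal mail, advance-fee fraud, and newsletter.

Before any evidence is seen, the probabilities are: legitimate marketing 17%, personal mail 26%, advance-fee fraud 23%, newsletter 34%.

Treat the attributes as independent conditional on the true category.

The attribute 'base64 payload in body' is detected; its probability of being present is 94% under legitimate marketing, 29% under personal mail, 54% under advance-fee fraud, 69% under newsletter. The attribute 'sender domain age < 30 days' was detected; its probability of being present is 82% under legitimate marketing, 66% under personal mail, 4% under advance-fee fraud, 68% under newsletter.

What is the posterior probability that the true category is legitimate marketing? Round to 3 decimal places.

For each hypothesis, the unnormalized posterior weight is prior × product of the attribute likelihoods:
  legitimate marketing: 0.17 × 0.94 × 0.82 = 0.13104
  personal mail: 0.26 × 0.29 × 0.66 = 0.049764
  advance-fee fraud: 0.23 × 0.54 × 0.04 = 0.004968
  newsletter: 0.34 × 0.69 × 0.68 = 0.15953
Normalizing constant Z = 0.13104 + 0.049764 + 0.004968 + 0.15953 = 0.3453.
P(legitimate marketing | evidence) = 0.13104 / 0.3453 ≈ 0.379.

0.379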